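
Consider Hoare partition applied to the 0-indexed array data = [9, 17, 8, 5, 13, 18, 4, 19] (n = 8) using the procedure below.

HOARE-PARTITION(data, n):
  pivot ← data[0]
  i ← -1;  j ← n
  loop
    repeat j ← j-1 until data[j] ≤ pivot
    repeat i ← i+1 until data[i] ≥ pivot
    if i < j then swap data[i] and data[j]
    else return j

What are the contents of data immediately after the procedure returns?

[4, 5, 8, 17, 13, 18, 9, 19]

pivot = data[0] = 9; i = -1, j = 8
j→6 (data[6]=4≤9), i→0 (data[0]=9≥9); i<j, swap → [4, 17, 8, 5, 13, 18, 9, 19]
j→3 (data[3]=5≤9), i→1 (data[1]=17≥9); i<j, swap → [4, 5, 8, 17, 13, 18, 9, 19]
j→2, i→3; i≥j, return j=2. data = [4, 5, 8, 17, 13, 18, 9, 19]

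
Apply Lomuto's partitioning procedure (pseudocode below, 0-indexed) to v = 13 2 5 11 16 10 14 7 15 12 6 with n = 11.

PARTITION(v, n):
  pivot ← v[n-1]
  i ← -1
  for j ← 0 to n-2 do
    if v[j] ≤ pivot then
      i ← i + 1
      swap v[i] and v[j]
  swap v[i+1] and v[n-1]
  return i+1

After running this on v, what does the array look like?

2 5 6 11 16 10 14 7 15 12 13

pivot=6, i=-1
j=0: 13>6, skip
j=1: 2≤6, i=0, swap(0,1) ⇒ 2 13 5 11 16 10 14 7 15 12 6
j=2: 5≤6, i=1, swap(1,2) ⇒ 2 5 13 11 16 10 14 7 15 12 6
j=3: 11>6, skip
j=4: 16>6, skip
j=5: 10>6, skip
j=6: 14>6, skip
j=7: 7>6, skip
j=8: 15>6, skip
j=9: 12>6, skip
swap(2,10) ⇒ 2 5 6 11 16 10 14 7 15 12 13; return 2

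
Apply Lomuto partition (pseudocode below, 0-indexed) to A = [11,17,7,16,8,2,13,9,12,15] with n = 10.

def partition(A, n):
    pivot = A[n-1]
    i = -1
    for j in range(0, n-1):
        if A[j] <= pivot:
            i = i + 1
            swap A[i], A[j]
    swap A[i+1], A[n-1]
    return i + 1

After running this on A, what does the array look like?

pivot = A[9] = 15; i = -1
j=0: A[0]=11 ≤ 15 → i=0, swap A[0],A[0] (no change) → [11,17,7,16,8,2,13,9,12,15]
j=1: A[1]=17 > 15 → no swap
j=2: A[2]=7 ≤ 15 → i=1, swap A[1],A[2] → [11,7,17,16,8,2,13,9,12,15]
j=3: A[3]=16 > 15 → no swap
j=4: A[4]=8 ≤ 15 → i=2, swap A[2],A[4] → [11,7,8,16,17,2,13,9,12,15]
j=5: A[5]=2 ≤ 15 → i=3, swap A[3],A[5] → [11,7,8,2,17,16,13,9,12,15]
j=6: A[6]=13 ≤ 15 → i=4, swap A[4],A[6] → [11,7,8,2,13,16,17,9,12,15]
j=7: A[7]=9 ≤ 15 → i=5, swap A[5],A[7] → [11,7,8,2,13,9,17,16,12,15]
j=8: A[8]=12 ≤ 15 → i=6, swap A[6],A[8] → [11,7,8,2,13,9,12,16,17,15]
final swap A[7],A[9] → [11,7,8,2,13,9,12,15,17,16]; return 7

[11,7,8,2,13,9,12,15,17,16]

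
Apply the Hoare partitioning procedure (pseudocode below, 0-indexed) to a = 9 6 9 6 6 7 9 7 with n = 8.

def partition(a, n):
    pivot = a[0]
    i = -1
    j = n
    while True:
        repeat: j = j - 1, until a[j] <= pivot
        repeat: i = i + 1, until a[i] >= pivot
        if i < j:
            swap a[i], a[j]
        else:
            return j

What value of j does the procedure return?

pivot = a[0] = 9; i = -1, j = 8
j→7 (a[7]=7≤9), i→0 (a[0]=9≥9); i<j, swap → 7 6 9 6 6 7 9 9
j→6 (a[6]=9≤9), i→2 (a[2]=9≥9); i<j, swap → 7 6 9 6 6 7 9 9
j→5, i→6; i≥j, return j=5. a = 7 6 9 6 6 7 9 9

5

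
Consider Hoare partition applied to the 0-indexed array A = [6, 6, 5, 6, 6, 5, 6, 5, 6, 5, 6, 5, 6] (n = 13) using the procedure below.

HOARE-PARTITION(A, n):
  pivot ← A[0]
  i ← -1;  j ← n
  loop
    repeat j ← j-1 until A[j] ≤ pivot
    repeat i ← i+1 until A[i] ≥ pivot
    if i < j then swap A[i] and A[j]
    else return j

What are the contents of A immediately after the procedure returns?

[6, 5, 5, 6, 5, 5, 6, 5, 6, 6, 6, 6, 6]

pivot=6
j stops at 12 (6), i stops at 0 (6); swap ⇒ [6, 6, 5, 6, 6, 5, 6, 5, 6, 5, 6, 5, 6]
j stops at 11 (5), i stops at 1 (6); swap ⇒ [6, 5, 5, 6, 6, 5, 6, 5, 6, 5, 6, 6, 6]
j stops at 10 (6), i stops at 3 (6); swap ⇒ [6, 5, 5, 6, 6, 5, 6, 5, 6, 5, 6, 6, 6]
j stops at 9 (5), i stops at 4 (6); swap ⇒ [6, 5, 5, 6, 5, 5, 6, 5, 6, 6, 6, 6, 6]
j stops at 8 (6), i stops at 6 (6); swap ⇒ [6, 5, 5, 6, 5, 5, 6, 5, 6, 6, 6, 6, 6]
j stops at 7, i stops at 8; i≥j ⇒ return 7. A=[6, 5, 5, 6, 5, 5, 6, 5, 6, 6, 6, 6, 6]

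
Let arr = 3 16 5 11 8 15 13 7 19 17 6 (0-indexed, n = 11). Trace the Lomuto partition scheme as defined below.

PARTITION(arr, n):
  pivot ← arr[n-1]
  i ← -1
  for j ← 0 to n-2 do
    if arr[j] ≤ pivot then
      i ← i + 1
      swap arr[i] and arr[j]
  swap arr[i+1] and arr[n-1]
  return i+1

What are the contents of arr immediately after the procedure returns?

3 5 6 11 8 15 13 7 19 17 16

pivot = arr[10] = 6; i = -1
j=0: arr[0]=3 ≤ 6 → i=0, swap arr[0],arr[0] (no change) → 3 16 5 11 8 15 13 7 19 17 6
j=1: arr[1]=16 > 6 → no swap
j=2: arr[2]=5 ≤ 6 → i=1, swap arr[1],arr[2] → 3 5 16 11 8 15 13 7 19 17 6
j=3: arr[3]=11 > 6 → no swap
j=4: arr[4]=8 > 6 → no swap
j=5: arr[5]=15 > 6 → no swap
j=6: arr[6]=13 > 6 → no swap
j=7: arr[7]=7 > 6 → no swap
j=8: arr[8]=19 > 6 → no swap
j=9: arr[9]=17 > 6 → no swap
final swap arr[2],arr[10] → 3 5 6 11 8 15 13 7 19 17 16; return 2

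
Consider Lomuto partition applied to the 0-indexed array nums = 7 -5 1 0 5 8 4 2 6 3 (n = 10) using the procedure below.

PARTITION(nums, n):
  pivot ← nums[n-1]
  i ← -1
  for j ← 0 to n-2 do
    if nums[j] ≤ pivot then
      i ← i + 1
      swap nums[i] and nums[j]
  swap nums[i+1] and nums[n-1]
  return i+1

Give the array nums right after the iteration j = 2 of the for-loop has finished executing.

-5 1 7 0 5 8 4 2 6 3

pivot=3, i=-1
j=0: 7>3, skip
j=1: -5≤3, i=0, swap(0,1) ⇒ -5 7 1 0 5 8 4 2 6 3
j=2: 1≤3, i=1, swap(1,2) ⇒ -5 1 7 0 5 8 4 2 6 3
(after j=2) nums = -5 1 7 0 5 8 4 2 6 3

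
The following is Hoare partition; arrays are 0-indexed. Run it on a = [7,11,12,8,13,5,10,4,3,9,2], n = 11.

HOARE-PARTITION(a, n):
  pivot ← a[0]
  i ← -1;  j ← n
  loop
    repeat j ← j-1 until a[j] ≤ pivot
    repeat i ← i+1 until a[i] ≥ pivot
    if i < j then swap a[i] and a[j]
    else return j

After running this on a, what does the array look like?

[2,3,4,5,13,8,10,12,11,9,7]

pivot = a[0] = 7; i = -1, j = 11
j→10 (a[10]=2≤7), i→0 (a[0]=7≥7); i<j, swap → [2,11,12,8,13,5,10,4,3,9,7]
j→8 (a[8]=3≤7), i→1 (a[1]=11≥7); i<j, swap → [2,3,12,8,13,5,10,4,11,9,7]
j→7 (a[7]=4≤7), i→2 (a[2]=12≥7); i<j, swap → [2,3,4,8,13,5,10,12,11,9,7]
j→5 (a[5]=5≤7), i→3 (a[3]=8≥7); i<j, swap → [2,3,4,5,13,8,10,12,11,9,7]
j→3, i→4; i≥j, return j=3. a = [2,3,4,5,13,8,10,12,11,9,7]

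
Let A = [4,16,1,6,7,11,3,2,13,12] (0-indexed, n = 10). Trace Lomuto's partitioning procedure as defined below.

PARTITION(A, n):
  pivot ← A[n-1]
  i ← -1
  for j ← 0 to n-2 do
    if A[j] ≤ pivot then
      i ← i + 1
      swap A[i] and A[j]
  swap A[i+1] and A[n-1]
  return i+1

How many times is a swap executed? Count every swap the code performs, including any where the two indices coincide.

8

pivot = A[9] = 12; i = -1
j=0: A[0]=4 ≤ 12 → i=0, swap A[0],A[0] (no change) → [4,16,1,6,7,11,3,2,13,12]
j=1: A[1]=16 > 12 → no swap
j=2: A[2]=1 ≤ 12 → i=1, swap A[1],A[2] → [4,1,16,6,7,11,3,2,13,12]
j=3: A[3]=6 ≤ 12 → i=2, swap A[2],A[3] → [4,1,6,16,7,11,3,2,13,12]
j=4: A[4]=7 ≤ 12 → i=3, swap A[3],A[4] → [4,1,6,7,16,11,3,2,13,12]
j=5: A[5]=11 ≤ 12 → i=4, swap A[4],A[5] → [4,1,6,7,11,16,3,2,13,12]
j=6: A[6]=3 ≤ 12 → i=5, swap A[5],A[6] → [4,1,6,7,11,3,16,2,13,12]
j=7: A[7]=2 ≤ 12 → i=6, swap A[6],A[7] → [4,1,6,7,11,3,2,16,13,12]
j=8: A[8]=13 > 12 → no swap
final swap A[7],A[9] → [4,1,6,7,11,3,2,12,13,16]; return 7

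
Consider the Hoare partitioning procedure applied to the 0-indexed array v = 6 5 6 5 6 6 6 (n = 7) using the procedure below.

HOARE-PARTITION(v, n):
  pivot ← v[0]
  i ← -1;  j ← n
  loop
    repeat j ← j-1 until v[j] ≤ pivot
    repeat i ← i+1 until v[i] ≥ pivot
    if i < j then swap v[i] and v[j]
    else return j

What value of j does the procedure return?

pivot=6
j stops at 6 (6), i stops at 0 (6); swap ⇒ 6 5 6 5 6 6 6
j stops at 5 (6), i stops at 2 (6); swap ⇒ 6 5 6 5 6 6 6
j stops at 4, i stops at 4; i≥j ⇒ return 4. v=6 5 6 5 6 6 6

4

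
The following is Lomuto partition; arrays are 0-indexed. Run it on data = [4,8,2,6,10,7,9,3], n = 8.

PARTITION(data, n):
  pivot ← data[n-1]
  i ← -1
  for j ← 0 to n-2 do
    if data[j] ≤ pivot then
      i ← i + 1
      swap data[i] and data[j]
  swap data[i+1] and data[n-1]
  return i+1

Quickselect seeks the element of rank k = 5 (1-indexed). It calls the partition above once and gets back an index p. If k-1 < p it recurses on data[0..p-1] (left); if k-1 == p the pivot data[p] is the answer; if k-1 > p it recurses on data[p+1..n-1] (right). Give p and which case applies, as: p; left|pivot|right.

1; right

pivot=3, i=-1
j=0: 4>3, skip
j=1: 8>3, skip
j=2: 2≤3, i=0, swap(0,2) ⇒ [2,8,4,6,10,7,9,3]
j=3: 6>3, skip
j=4: 10>3, skip
j=5: 7>3, skip
j=6: 9>3, skip
swap(1,7) ⇒ [2,3,4,6,10,7,9,8]; return 1
p = 1; k-1 = 4 > 1 ⇒ right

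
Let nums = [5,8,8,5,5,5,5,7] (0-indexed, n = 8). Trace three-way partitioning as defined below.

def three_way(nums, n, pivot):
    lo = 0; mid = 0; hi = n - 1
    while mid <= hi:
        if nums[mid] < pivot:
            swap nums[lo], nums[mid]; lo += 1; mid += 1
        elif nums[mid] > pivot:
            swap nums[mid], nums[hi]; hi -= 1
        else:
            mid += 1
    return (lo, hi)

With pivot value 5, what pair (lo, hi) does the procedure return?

(0, 4)

pivot = 5; lo=0, mid=0, hi=7
nums[mid]=5=5: mid=1
nums[mid]=8>5: swap nums[1],nums[7]; hi=6 → [5,7,8,5,5,5,5,8]
nums[mid]=7>5: swap nums[1],nums[6]; hi=5 → [5,5,8,5,5,5,7,8]
nums[mid]=5=5: mid=2
nums[mid]=8>5: swap nums[2],nums[5]; hi=4 → [5,5,5,5,5,8,7,8]
nums[mid]=5=5: mid=3
nums[mid]=5=5: mid=4
nums[mid]=5=5: mid=5
end: lo=0, hi=4; nums = [5,5,5,5,5,8,7,8]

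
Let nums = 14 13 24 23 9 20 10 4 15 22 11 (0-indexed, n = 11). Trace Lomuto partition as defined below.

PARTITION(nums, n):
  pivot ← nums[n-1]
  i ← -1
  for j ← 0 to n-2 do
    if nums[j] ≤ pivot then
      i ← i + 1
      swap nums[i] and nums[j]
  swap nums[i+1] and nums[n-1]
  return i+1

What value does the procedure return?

pivot = nums[10] = 11; i = -1
j=0: nums[0]=14 > 11 → no swap
j=1: nums[1]=13 > 11 → no swap
j=2: nums[2]=24 > 11 → no swap
j=3: nums[3]=23 > 11 → no swap
j=4: nums[4]=9 ≤ 11 → i=0, swap nums[0],nums[4] → 9 13 24 23 14 20 10 4 15 22 11
j=5: nums[5]=20 > 11 → no swap
j=6: nums[6]=10 ≤ 11 → i=1, swap nums[1],nums[6] → 9 10 24 23 14 20 13 4 15 22 11
j=7: nums[7]=4 ≤ 11 → i=2, swap nums[2],nums[7] → 9 10 4 23 14 20 13 24 15 22 11
j=8: nums[8]=15 > 11 → no swap
j=9: nums[9]=22 > 11 → no swap
final swap nums[3],nums[10] → 9 10 4 11 14 20 13 24 15 22 23; return 3

3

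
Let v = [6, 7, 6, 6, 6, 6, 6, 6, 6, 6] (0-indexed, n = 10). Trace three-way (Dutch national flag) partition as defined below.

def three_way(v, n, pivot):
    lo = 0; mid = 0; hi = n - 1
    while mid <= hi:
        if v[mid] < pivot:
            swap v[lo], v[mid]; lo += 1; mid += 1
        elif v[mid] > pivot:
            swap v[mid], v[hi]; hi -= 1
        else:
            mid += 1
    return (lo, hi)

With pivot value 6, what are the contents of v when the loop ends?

lo=0 mid=0 hi=9
6=6: mid=1
7>6: swap(1,9), hi=8 ⇒ [6, 6, 6, 6, 6, 6, 6, 6, 6, 7]
6=6: mid=2
6=6: mid=3
6=6: mid=4
6=6: mid=5
6=6: mid=6
6=6: mid=7
6=6: mid=8
6=6: mid=9
done. lo=0 hi=8; v=[6, 6, 6, 6, 6, 6, 6, 6, 6, 7]

[6, 6, 6, 6, 6, 6, 6, 6, 6, 7]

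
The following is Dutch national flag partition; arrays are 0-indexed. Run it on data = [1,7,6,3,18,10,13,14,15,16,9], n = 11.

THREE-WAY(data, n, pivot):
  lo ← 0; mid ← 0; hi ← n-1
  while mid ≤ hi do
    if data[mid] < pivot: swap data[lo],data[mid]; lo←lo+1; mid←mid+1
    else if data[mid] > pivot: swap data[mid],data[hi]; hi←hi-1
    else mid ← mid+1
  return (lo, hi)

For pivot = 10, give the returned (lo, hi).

(5, 5)

pivot = 10; lo=0, mid=0, hi=10
data[mid]=1<10: swap data[0],data[0]; lo=1,mid=1 → [1,7,6,3,18,10,13,14,15,16,9]
data[mid]=7<10: swap data[1],data[1]; lo=2,mid=2 → [1,7,6,3,18,10,13,14,15,16,9]
data[mid]=6<10: swap data[2],data[2]; lo=3,mid=3 → [1,7,6,3,18,10,13,14,15,16,9]
data[mid]=3<10: swap data[3],data[3]; lo=4,mid=4 → [1,7,6,3,18,10,13,14,15,16,9]
data[mid]=18>10: swap data[4],data[10]; hi=9 → [1,7,6,3,9,10,13,14,15,16,18]
data[mid]=9<10: swap data[4],data[4]; lo=5,mid=5 → [1,7,6,3,9,10,13,14,15,16,18]
data[mid]=10=10: mid=6
data[mid]=13>10: swap data[6],data[9]; hi=8 → [1,7,6,3,9,10,16,14,15,13,18]
data[mid]=16>10: swap data[6],data[8]; hi=7 → [1,7,6,3,9,10,15,14,16,13,18]
data[mid]=15>10: swap data[6],data[7]; hi=6 → [1,7,6,3,9,10,14,15,16,13,18]
data[mid]=14>10: swap data[6],data[6]; hi=5 → [1,7,6,3,9,10,14,15,16,13,18]
end: lo=5, hi=5; data = [1,7,6,3,9,10,14,15,16,13,18]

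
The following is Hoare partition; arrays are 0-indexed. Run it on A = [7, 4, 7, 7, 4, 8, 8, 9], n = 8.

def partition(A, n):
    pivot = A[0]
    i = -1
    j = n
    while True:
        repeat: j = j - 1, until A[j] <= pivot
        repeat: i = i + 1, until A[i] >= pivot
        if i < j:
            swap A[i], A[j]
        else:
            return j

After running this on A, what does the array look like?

pivot=7
j stops at 4 (4), i stops at 0 (7); swap ⇒ [4, 4, 7, 7, 7, 8, 8, 9]
j stops at 3 (7), i stops at 2 (7); swap ⇒ [4, 4, 7, 7, 7, 8, 8, 9]
j stops at 2, i stops at 3; i≥j ⇒ return 2. A=[4, 4, 7, 7, 7, 8, 8, 9]

[4, 4, 7, 7, 7, 8, 8, 9]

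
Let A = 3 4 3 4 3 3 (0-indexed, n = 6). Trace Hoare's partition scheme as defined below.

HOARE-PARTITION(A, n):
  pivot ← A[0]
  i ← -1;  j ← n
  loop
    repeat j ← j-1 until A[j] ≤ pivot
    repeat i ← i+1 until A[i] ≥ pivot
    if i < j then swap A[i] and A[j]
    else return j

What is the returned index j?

2

pivot = A[0] = 3; i = -1, j = 6
j→5 (A[5]=3≤3), i→0 (A[0]=3≥3); i<j, swap → 3 4 3 4 3 3
j→4 (A[4]=3≤3), i→1 (A[1]=4≥3); i<j, swap → 3 3 3 4 4 3
j→2, i→2; i≥j, return j=2. A = 3 3 3 4 4 3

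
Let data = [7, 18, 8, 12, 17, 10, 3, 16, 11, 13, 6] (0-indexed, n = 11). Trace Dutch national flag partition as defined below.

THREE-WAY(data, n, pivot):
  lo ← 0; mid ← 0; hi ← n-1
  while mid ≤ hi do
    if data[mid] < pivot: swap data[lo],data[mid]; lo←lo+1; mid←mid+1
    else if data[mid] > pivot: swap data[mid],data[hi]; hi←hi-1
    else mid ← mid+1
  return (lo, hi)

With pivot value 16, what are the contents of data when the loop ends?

[7, 6, 8, 12, 13, 10, 3, 11, 16, 17, 18]

lo=0 mid=0 hi=10
7<16: swap(0,0), lo=1 mid=1 ⇒ [7, 18, 8, 12, 17, 10, 3, 16, 11, 13, 6]
18>16: swap(1,10), hi=9 ⇒ [7, 6, 8, 12, 17, 10, 3, 16, 11, 13, 18]
6<16: swap(1,1), lo=2 mid=2 ⇒ [7, 6, 8, 12, 17, 10, 3, 16, 11, 13, 18]
8<16: swap(2,2), lo=3 mid=3 ⇒ [7, 6, 8, 12, 17, 10, 3, 16, 11, 13, 18]
12<16: swap(3,3), lo=4 mid=4 ⇒ [7, 6, 8, 12, 17, 10, 3, 16, 11, 13, 18]
17>16: swap(4,9), hi=8 ⇒ [7, 6, 8, 12, 13, 10, 3, 16, 11, 17, 18]
13<16: swap(4,4), lo=5 mid=5 ⇒ [7, 6, 8, 12, 13, 10, 3, 16, 11, 17, 18]
10<16: swap(5,5), lo=6 mid=6 ⇒ [7, 6, 8, 12, 13, 10, 3, 16, 11, 17, 18]
3<16: swap(6,6), lo=7 mid=7 ⇒ [7, 6, 8, 12, 13, 10, 3, 16, 11, 17, 18]
16=16: mid=8
11<16: swap(7,8), lo=8 mid=9 ⇒ [7, 6, 8, 12, 13, 10, 3, 11, 16, 17, 18]
done. lo=8 hi=8; data=[7, 6, 8, 12, 13, 10, 3, 11, 16, 17, 18]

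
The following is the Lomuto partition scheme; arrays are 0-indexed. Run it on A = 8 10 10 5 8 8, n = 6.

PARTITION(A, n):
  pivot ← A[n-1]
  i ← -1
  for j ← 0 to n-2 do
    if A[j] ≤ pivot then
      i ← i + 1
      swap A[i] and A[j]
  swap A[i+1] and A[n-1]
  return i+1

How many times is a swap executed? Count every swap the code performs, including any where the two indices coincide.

pivot = A[5] = 8; i = -1
j=0: A[0]=8 ≤ 8 → i=0, swap A[0],A[0] (no change) → 8 10 10 5 8 8
j=1: A[1]=10 > 8 → no swap
j=2: A[2]=10 > 8 → no swap
j=3: A[3]=5 ≤ 8 → i=1, swap A[1],A[3] → 8 5 10 10 8 8
j=4: A[4]=8 ≤ 8 → i=2, swap A[2],A[4] → 8 5 8 10 10 8
final swap A[3],A[5] → 8 5 8 8 10 10; return 3

4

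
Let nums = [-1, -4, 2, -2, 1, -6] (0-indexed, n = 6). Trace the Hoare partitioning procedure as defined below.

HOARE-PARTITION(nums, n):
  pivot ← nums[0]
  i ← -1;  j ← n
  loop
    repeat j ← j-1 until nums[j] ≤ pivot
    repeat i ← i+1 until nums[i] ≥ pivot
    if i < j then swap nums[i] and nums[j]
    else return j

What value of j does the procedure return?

2

pivot=-1
j stops at 5 (-6), i stops at 0 (-1); swap ⇒ [-6, -4, 2, -2, 1, -1]
j stops at 3 (-2), i stops at 2 (2); swap ⇒ [-6, -4, -2, 2, 1, -1]
j stops at 2, i stops at 3; i≥j ⇒ return 2. nums=[-6, -4, -2, 2, 1, -1]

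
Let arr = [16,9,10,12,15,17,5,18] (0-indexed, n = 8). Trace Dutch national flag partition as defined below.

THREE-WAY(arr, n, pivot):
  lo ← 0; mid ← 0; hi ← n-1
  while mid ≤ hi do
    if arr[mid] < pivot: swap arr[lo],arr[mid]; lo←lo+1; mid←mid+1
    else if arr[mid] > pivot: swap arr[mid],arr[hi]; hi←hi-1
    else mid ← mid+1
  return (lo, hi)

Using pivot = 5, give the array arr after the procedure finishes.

lo=0 mid=0 hi=7
16>5: swap(0,7), hi=6 ⇒ [18,9,10,12,15,17,5,16]
18>5: swap(0,6), hi=5 ⇒ [5,9,10,12,15,17,18,16]
5=5: mid=1
9>5: swap(1,5), hi=4 ⇒ [5,17,10,12,15,9,18,16]
17>5: swap(1,4), hi=3 ⇒ [5,15,10,12,17,9,18,16]
15>5: swap(1,3), hi=2 ⇒ [5,12,10,15,17,9,18,16]
12>5: swap(1,2), hi=1 ⇒ [5,10,12,15,17,9,18,16]
10>5: swap(1,1), hi=0 ⇒ [5,10,12,15,17,9,18,16]
done. lo=0 hi=0; arr=[5,10,12,15,17,9,18,16]

[5,10,12,15,17,9,18,16]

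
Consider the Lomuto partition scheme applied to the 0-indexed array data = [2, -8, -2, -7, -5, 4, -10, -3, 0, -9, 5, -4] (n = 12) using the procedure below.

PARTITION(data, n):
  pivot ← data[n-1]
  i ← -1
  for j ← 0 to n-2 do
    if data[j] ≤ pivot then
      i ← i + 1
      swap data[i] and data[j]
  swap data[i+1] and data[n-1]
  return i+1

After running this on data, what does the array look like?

pivot = data[11] = -4; i = -1
j=0: data[0]=2 > -4 → no swap
j=1: data[1]=-8 ≤ -4 → i=0, swap data[0],data[1] → [-8, 2, -2, -7, -5, 4, -10, -3, 0, -9, 5, -4]
j=2: data[2]=-2 > -4 → no swap
j=3: data[3]=-7 ≤ -4 → i=1, swap data[1],data[3] → [-8, -7, -2, 2, -5, 4, -10, -3, 0, -9, 5, -4]
j=4: data[4]=-5 ≤ -4 → i=2, swap data[2],data[4] → [-8, -7, -5, 2, -2, 4, -10, -3, 0, -9, 5, -4]
j=5: data[5]=4 > -4 → no swap
j=6: data[6]=-10 ≤ -4 → i=3, swap data[3],data[6] → [-8, -7, -5, -10, -2, 4, 2, -3, 0, -9, 5, -4]
j=7: data[7]=-3 > -4 → no swap
j=8: data[8]=0 > -4 → no swap
j=9: data[9]=-9 ≤ -4 → i=4, swap data[4],data[9] → [-8, -7, -5, -10, -9, 4, 2, -3, 0, -2, 5, -4]
j=10: data[10]=5 > -4 → no swap
final swap data[5],data[11] → [-8, -7, -5, -10, -9, -4, 2, -3, 0, -2, 5, 4]; return 5

[-8, -7, -5, -10, -9, -4, 2, -3, 0, -2, 5, 4]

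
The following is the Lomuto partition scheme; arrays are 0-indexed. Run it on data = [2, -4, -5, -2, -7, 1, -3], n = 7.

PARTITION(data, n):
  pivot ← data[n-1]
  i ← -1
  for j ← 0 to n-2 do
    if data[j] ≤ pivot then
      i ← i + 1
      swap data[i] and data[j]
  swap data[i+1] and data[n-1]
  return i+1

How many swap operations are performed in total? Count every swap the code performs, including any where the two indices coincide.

4

pivot = data[6] = -3; i = -1
j=0: data[0]=2 > -3 → no swap
j=1: data[1]=-4 ≤ -3 → i=0, swap data[0],data[1] → [-4, 2, -5, -2, -7, 1, -3]
j=2: data[2]=-5 ≤ -3 → i=1, swap data[1],data[2] → [-4, -5, 2, -2, -7, 1, -3]
j=3: data[3]=-2 > -3 → no swap
j=4: data[4]=-7 ≤ -3 → i=2, swap data[2],data[4] → [-4, -5, -7, -2, 2, 1, -3]
j=5: data[5]=1 > -3 → no swap
final swap data[3],data[6] → [-4, -5, -7, -3, 2, 1, -2]; return 3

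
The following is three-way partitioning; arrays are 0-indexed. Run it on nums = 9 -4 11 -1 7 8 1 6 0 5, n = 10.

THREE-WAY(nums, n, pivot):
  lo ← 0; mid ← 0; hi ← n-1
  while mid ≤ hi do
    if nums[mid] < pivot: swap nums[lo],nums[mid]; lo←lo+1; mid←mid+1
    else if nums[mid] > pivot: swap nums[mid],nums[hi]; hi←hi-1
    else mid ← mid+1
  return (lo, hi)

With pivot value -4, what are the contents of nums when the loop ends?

lo=0 mid=0 hi=9
9>-4: swap(0,9), hi=8 ⇒ 5 -4 11 -1 7 8 1 6 0 9
5>-4: swap(0,8), hi=7 ⇒ 0 -4 11 -1 7 8 1 6 5 9
0>-4: swap(0,7), hi=6 ⇒ 6 -4 11 -1 7 8 1 0 5 9
6>-4: swap(0,6), hi=5 ⇒ 1 -4 11 -1 7 8 6 0 5 9
1>-4: swap(0,5), hi=4 ⇒ 8 -4 11 -1 7 1 6 0 5 9
8>-4: swap(0,4), hi=3 ⇒ 7 -4 11 -1 8 1 6 0 5 9
7>-4: swap(0,3), hi=2 ⇒ -1 -4 11 7 8 1 6 0 5 9
-1>-4: swap(0,2), hi=1 ⇒ 11 -4 -1 7 8 1 6 0 5 9
11>-4: swap(0,1), hi=0 ⇒ -4 11 -1 7 8 1 6 0 5 9
-4=-4: mid=1
done. lo=0 hi=0; nums=-4 11 -1 7 8 1 6 0 5 9

-4 11 -1 7 8 1 6 0 5 9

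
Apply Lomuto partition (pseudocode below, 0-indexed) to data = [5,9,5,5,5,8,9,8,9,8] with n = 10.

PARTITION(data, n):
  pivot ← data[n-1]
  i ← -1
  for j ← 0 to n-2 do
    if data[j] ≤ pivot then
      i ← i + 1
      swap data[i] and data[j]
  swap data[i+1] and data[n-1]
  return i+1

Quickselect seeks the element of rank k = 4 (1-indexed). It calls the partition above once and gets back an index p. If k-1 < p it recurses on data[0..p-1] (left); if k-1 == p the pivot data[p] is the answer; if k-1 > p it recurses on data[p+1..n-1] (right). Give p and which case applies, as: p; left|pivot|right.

pivot = data[9] = 8; i = -1
j=0: data[0]=5 ≤ 8 → i=0, swap data[0],data[0] (no change) → [5,9,5,5,5,8,9,8,9,8]
j=1: data[1]=9 > 8 → no swap
j=2: data[2]=5 ≤ 8 → i=1, swap data[1],data[2] → [5,5,9,5,5,8,9,8,9,8]
j=3: data[3]=5 ≤ 8 → i=2, swap data[2],data[3] → [5,5,5,9,5,8,9,8,9,8]
j=4: data[4]=5 ≤ 8 → i=3, swap data[3],data[4] → [5,5,5,5,9,8,9,8,9,8]
j=5: data[5]=8 ≤ 8 → i=4, swap data[4],data[5] → [5,5,5,5,8,9,9,8,9,8]
j=6: data[6]=9 > 8 → no swap
j=7: data[7]=8 ≤ 8 → i=5, swap data[5],data[7] → [5,5,5,5,8,8,9,9,9,8]
j=8: data[8]=9 > 8 → no swap
final swap data[6],data[9] → [5,5,5,5,8,8,8,9,9,9]; return 6
p = 6; k-1 = 3 < 6 ⇒ left

6; left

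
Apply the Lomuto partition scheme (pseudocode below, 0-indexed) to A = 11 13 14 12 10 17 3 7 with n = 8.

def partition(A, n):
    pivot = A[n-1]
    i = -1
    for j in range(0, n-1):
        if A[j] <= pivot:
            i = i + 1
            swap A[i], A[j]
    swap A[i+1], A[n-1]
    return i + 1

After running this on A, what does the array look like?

3 7 14 12 10 17 11 13

pivot=7, i=-1
j=0: 11>7, skip
j=1: 13>7, skip
j=2: 14>7, skip
j=3: 12>7, skip
j=4: 10>7, skip
j=5: 17>7, skip
j=6: 3≤7, i=0, swap(0,6) ⇒ 3 13 14 12 10 17 11 7
swap(1,7) ⇒ 3 7 14 12 10 17 11 13; return 1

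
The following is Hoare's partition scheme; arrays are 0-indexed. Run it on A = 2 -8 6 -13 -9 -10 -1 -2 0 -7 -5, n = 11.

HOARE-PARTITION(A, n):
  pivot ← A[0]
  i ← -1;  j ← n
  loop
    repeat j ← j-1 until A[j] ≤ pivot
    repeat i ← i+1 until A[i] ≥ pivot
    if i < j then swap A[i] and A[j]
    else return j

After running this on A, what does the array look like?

-5 -8 -7 -13 -9 -10 -1 -2 0 6 2

pivot=2
j stops at 10 (-5), i stops at 0 (2); swap ⇒ -5 -8 6 -13 -9 -10 -1 -2 0 -7 2
j stops at 9 (-7), i stops at 2 (6); swap ⇒ -5 -8 -7 -13 -9 -10 -1 -2 0 6 2
j stops at 8, i stops at 9; i≥j ⇒ return 8. A=-5 -8 -7 -13 -9 -10 -1 -2 0 6 2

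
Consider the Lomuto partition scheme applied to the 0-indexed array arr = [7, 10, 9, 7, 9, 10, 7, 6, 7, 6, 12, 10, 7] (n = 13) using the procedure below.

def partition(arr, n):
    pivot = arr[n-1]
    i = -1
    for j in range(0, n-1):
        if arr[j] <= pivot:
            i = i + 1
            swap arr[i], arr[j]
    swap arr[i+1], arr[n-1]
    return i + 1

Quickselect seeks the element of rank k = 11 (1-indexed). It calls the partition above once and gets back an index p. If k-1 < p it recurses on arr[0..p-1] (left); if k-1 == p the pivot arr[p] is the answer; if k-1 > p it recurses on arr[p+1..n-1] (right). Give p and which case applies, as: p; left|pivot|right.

pivot = arr[12] = 7; i = -1
j=0: arr[0]=7 ≤ 7 → i=0, swap arr[0],arr[0] (no change) → [7, 10, 9, 7, 9, 10, 7, 6, 7, 6, 12, 10, 7]
j=1: arr[1]=10 > 7 → no swap
j=2: arr[2]=9 > 7 → no swap
j=3: arr[3]=7 ≤ 7 → i=1, swap arr[1],arr[3] → [7, 7, 9, 10, 9, 10, 7, 6, 7, 6, 12, 10, 7]
j=4: arr[4]=9 > 7 → no swap
j=5: arr[5]=10 > 7 → no swap
j=6: arr[6]=7 ≤ 7 → i=2, swap arr[2],arr[6] → [7, 7, 7, 10, 9, 10, 9, 6, 7, 6, 12, 10, 7]
j=7: arr[7]=6 ≤ 7 → i=3, swap arr[3],arr[7] → [7, 7, 7, 6, 9, 10, 9, 10, 7, 6, 12, 10, 7]
j=8: arr[8]=7 ≤ 7 → i=4, swap arr[4],arr[8] → [7, 7, 7, 6, 7, 10, 9, 10, 9, 6, 12, 10, 7]
j=9: arr[9]=6 ≤ 7 → i=5, swap arr[5],arr[9] → [7, 7, 7, 6, 7, 6, 9, 10, 9, 10, 12, 10, 7]
j=10: arr[10]=12 > 7 → no swap
j=11: arr[11]=10 > 7 → no swap
final swap arr[6],arr[12] → [7, 7, 7, 6, 7, 6, 7, 10, 9, 10, 12, 10, 9]; return 6
p = 6; k-1 = 10 > 6 ⇒ right

6; right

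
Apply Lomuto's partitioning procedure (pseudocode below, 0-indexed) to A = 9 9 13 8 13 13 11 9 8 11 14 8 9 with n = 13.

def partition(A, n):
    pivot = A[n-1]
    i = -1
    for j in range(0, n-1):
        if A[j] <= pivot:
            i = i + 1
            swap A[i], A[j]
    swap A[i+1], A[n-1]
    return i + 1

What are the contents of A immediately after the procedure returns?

9 9 8 9 8 8 9 13 13 11 14 13 11

pivot = A[12] = 9; i = -1
j=0: A[0]=9 ≤ 9 → i=0, swap A[0],A[0] (no change) → 9 9 13 8 13 13 11 9 8 11 14 8 9
j=1: A[1]=9 ≤ 9 → i=1, swap A[1],A[1] (no change) → 9 9 13 8 13 13 11 9 8 11 14 8 9
j=2: A[2]=13 > 9 → no swap
j=3: A[3]=8 ≤ 9 → i=2, swap A[2],A[3] → 9 9 8 13 13 13 11 9 8 11 14 8 9
j=4: A[4]=13 > 9 → no swap
j=5: A[5]=13 > 9 → no swap
j=6: A[6]=11 > 9 → no swap
j=7: A[7]=9 ≤ 9 → i=3, swap A[3],A[7] → 9 9 8 9 13 13 11 13 8 11 14 8 9
j=8: A[8]=8 ≤ 9 → i=4, swap A[4],A[8] → 9 9 8 9 8 13 11 13 13 11 14 8 9
j=9: A[9]=11 > 9 → no swap
j=10: A[10]=14 > 9 → no swap
j=11: A[11]=8 ≤ 9 → i=5, swap A[5],A[11] → 9 9 8 9 8 8 11 13 13 11 14 13 9
final swap A[6],A[12] → 9 9 8 9 8 8 9 13 13 11 14 13 11; return 6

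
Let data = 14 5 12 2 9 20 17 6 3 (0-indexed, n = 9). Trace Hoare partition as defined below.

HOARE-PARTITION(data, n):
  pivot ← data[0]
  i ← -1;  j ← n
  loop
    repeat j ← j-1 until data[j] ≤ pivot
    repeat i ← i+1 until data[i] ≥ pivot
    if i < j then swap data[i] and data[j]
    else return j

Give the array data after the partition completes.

3 5 12 2 9 6 17 20 14

pivot=14
j stops at 8 (3), i stops at 0 (14); swap ⇒ 3 5 12 2 9 20 17 6 14
j stops at 7 (6), i stops at 5 (20); swap ⇒ 3 5 12 2 9 6 17 20 14
j stops at 5, i stops at 6; i≥j ⇒ return 5. data=3 5 12 2 9 6 17 20 14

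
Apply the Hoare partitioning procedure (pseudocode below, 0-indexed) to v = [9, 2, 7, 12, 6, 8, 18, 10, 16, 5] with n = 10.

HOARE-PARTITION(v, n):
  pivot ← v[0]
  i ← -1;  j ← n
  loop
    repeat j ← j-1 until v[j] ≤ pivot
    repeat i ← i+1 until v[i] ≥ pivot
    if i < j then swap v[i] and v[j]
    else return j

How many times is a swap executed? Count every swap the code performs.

pivot=9
j stops at 9 (5), i stops at 0 (9); swap ⇒ [5, 2, 7, 12, 6, 8, 18, 10, 16, 9]
j stops at 5 (8), i stops at 3 (12); swap ⇒ [5, 2, 7, 8, 6, 12, 18, 10, 16, 9]
j stops at 4, i stops at 5; i≥j ⇒ return 4. v=[5, 2, 7, 8, 6, 12, 18, 10, 16, 9]

2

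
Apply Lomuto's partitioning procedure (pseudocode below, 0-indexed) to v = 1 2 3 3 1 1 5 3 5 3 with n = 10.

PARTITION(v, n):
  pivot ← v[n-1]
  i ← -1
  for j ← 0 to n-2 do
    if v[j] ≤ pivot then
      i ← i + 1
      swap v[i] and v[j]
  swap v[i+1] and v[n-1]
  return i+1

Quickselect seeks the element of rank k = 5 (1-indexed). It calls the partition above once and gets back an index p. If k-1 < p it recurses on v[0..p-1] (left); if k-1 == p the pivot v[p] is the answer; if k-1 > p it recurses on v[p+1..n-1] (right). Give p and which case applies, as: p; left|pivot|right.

pivot = v[9] = 3; i = -1
j=0: v[0]=1 ≤ 3 → i=0, swap v[0],v[0] (no change) → 1 2 3 3 1 1 5 3 5 3
j=1: v[1]=2 ≤ 3 → i=1, swap v[1],v[1] (no change) → 1 2 3 3 1 1 5 3 5 3
j=2: v[2]=3 ≤ 3 → i=2, swap v[2],v[2] (no change) → 1 2 3 3 1 1 5 3 5 3
j=3: v[3]=3 ≤ 3 → i=3, swap v[3],v[3] (no change) → 1 2 3 3 1 1 5 3 5 3
j=4: v[4]=1 ≤ 3 → i=4, swap v[4],v[4] (no change) → 1 2 3 3 1 1 5 3 5 3
j=5: v[5]=1 ≤ 3 → i=5, swap v[5],v[5] (no change) → 1 2 3 3 1 1 5 3 5 3
j=6: v[6]=5 > 3 → no swap
j=7: v[7]=3 ≤ 3 → i=6, swap v[6],v[7] → 1 2 3 3 1 1 3 5 5 3
j=8: v[8]=5 > 3 → no swap
final swap v[7],v[9] → 1 2 3 3 1 1 3 3 5 5; return 7
p = 7; k-1 = 4 < 7 ⇒ left

7; left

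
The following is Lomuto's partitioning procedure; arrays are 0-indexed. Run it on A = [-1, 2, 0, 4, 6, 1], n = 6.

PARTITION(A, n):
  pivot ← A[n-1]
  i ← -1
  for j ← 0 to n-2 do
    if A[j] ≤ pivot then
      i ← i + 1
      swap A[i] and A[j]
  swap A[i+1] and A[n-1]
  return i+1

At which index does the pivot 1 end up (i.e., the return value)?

pivot = A[5] = 1; i = -1
j=0: A[0]=-1 ≤ 1 → i=0, swap A[0],A[0] (no change) → [-1, 2, 0, 4, 6, 1]
j=1: A[1]=2 > 1 → no swap
j=2: A[2]=0 ≤ 1 → i=1, swap A[1],A[2] → [-1, 0, 2, 4, 6, 1]
j=3: A[3]=4 > 1 → no swap
j=4: A[4]=6 > 1 → no swap
final swap A[2],A[5] → [-1, 0, 1, 4, 6, 2]; return 2

2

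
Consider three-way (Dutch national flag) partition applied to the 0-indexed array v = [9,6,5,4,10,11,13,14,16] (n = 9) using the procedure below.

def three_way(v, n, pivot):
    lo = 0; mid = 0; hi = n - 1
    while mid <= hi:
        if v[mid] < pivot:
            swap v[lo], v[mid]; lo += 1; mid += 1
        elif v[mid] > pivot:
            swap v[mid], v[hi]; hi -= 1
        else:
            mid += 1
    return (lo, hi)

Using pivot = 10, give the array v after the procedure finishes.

[9,6,5,4,10,13,14,16,11]

pivot = 10; lo=0, mid=0, hi=8
v[mid]=9<10: swap v[0],v[0]; lo=1,mid=1 → [9,6,5,4,10,11,13,14,16]
v[mid]=6<10: swap v[1],v[1]; lo=2,mid=2 → [9,6,5,4,10,11,13,14,16]
v[mid]=5<10: swap v[2],v[2]; lo=3,mid=3 → [9,6,5,4,10,11,13,14,16]
v[mid]=4<10: swap v[3],v[3]; lo=4,mid=4 → [9,6,5,4,10,11,13,14,16]
v[mid]=10=10: mid=5
v[mid]=11>10: swap v[5],v[8]; hi=7 → [9,6,5,4,10,16,13,14,11]
v[mid]=16>10: swap v[5],v[7]; hi=6 → [9,6,5,4,10,14,13,16,11]
v[mid]=14>10: swap v[5],v[6]; hi=5 → [9,6,5,4,10,13,14,16,11]
v[mid]=13>10: swap v[5],v[5]; hi=4 → [9,6,5,4,10,13,14,16,11]
end: lo=4, hi=4; v = [9,6,5,4,10,13,14,16,11]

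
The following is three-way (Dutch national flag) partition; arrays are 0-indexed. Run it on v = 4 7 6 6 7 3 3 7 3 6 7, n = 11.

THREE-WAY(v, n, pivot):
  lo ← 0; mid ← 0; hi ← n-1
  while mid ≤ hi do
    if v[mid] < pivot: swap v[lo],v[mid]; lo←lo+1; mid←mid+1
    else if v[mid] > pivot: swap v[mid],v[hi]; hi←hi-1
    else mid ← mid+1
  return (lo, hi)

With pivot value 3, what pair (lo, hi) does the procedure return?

(0, 2)

pivot = 3; lo=0, mid=0, hi=10
v[mid]=4>3: swap v[0],v[10]; hi=9 → 7 7 6 6 7 3 3 7 3 6 4
v[mid]=7>3: swap v[0],v[9]; hi=8 → 6 7 6 6 7 3 3 7 3 7 4
v[mid]=6>3: swap v[0],v[8]; hi=7 → 3 7 6 6 7 3 3 7 6 7 4
v[mid]=3=3: mid=1
v[mid]=7>3: swap v[1],v[7]; hi=6 → 3 7 6 6 7 3 3 7 6 7 4
v[mid]=7>3: swap v[1],v[6]; hi=5 → 3 3 6 6 7 3 7 7 6 7 4
v[mid]=3=3: mid=2
v[mid]=6>3: swap v[2],v[5]; hi=4 → 3 3 3 6 7 6 7 7 6 7 4
v[mid]=3=3: mid=3
v[mid]=6>3: swap v[3],v[4]; hi=3 → 3 3 3 7 6 6 7 7 6 7 4
v[mid]=7>3: swap v[3],v[3]; hi=2 → 3 3 3 7 6 6 7 7 6 7 4
end: lo=0, hi=2; v = 3 3 3 7 6 6 7 7 6 7 4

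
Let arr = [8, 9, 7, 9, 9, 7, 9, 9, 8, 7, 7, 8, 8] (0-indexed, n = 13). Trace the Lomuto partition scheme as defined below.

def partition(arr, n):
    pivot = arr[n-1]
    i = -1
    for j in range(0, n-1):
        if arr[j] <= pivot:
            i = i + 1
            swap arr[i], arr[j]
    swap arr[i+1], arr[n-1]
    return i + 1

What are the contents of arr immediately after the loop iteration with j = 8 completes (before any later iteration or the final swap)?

pivot = arr[12] = 8; i = -1
j=0: arr[0]=8 ≤ 8 → i=0, swap arr[0],arr[0] (no change) → [8, 9, 7, 9, 9, 7, 9, 9, 8, 7, 7, 8, 8]
j=1: arr[1]=9 > 8 → no swap
j=2: arr[2]=7 ≤ 8 → i=1, swap arr[1],arr[2] → [8, 7, 9, 9, 9, 7, 9, 9, 8, 7, 7, 8, 8]
j=3: arr[3]=9 > 8 → no swap
j=4: arr[4]=9 > 8 → no swap
j=5: arr[5]=7 ≤ 8 → i=2, swap arr[2],arr[5] → [8, 7, 7, 9, 9, 9, 9, 9, 8, 7, 7, 8, 8]
j=6: arr[6]=9 > 8 → no swap
j=7: arr[7]=9 > 8 → no swap
j=8: arr[8]=8 ≤ 8 → i=3, swap arr[3],arr[8] → [8, 7, 7, 8, 9, 9, 9, 9, 9, 7, 7, 8, 8]
(after j=8) arr = [8, 7, 7, 8, 9, 9, 9, 9, 9, 7, 7, 8, 8]

[8, 7, 7, 8, 9, 9, 9, 9, 9, 7, 7, 8, 8]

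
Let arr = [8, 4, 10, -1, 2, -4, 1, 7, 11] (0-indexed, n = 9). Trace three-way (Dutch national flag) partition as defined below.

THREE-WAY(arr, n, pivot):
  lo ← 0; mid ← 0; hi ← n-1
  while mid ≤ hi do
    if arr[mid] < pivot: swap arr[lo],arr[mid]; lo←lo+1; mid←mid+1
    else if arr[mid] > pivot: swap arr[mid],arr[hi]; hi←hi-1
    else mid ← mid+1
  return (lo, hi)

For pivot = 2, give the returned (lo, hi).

(3, 3)

lo=0 mid=0 hi=8
8>2: swap(0,8), hi=7 ⇒ [11, 4, 10, -1, 2, -4, 1, 7, 8]
11>2: swap(0,7), hi=6 ⇒ [7, 4, 10, -1, 2, -4, 1, 11, 8]
7>2: swap(0,6), hi=5 ⇒ [1, 4, 10, -1, 2, -4, 7, 11, 8]
1<2: swap(0,0), lo=1 mid=1 ⇒ [1, 4, 10, -1, 2, -4, 7, 11, 8]
4>2: swap(1,5), hi=4 ⇒ [1, -4, 10, -1, 2, 4, 7, 11, 8]
-4<2: swap(1,1), lo=2 mid=2 ⇒ [1, -4, 10, -1, 2, 4, 7, 11, 8]
10>2: swap(2,4), hi=3 ⇒ [1, -4, 2, -1, 10, 4, 7, 11, 8]
2=2: mid=3
-1<2: swap(2,3), lo=3 mid=4 ⇒ [1, -4, -1, 2, 10, 4, 7, 11, 8]
done. lo=3 hi=3; arr=[1, -4, -1, 2, 10, 4, 7, 11, 8]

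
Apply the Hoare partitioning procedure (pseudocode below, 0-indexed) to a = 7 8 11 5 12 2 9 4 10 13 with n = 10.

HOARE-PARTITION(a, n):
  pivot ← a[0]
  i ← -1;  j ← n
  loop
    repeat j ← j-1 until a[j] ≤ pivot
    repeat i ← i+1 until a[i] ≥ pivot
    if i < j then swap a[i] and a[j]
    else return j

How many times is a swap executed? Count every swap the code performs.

3

pivot = a[0] = 7; i = -1, j = 10
j→7 (a[7]=4≤7), i→0 (a[0]=7≥7); i<j, swap → 4 8 11 5 12 2 9 7 10 13
j→5 (a[5]=2≤7), i→1 (a[1]=8≥7); i<j, swap → 4 2 11 5 12 8 9 7 10 13
j→3 (a[3]=5≤7), i→2 (a[2]=11≥7); i<j, swap → 4 2 5 11 12 8 9 7 10 13
j→2, i→3; i≥j, return j=2. a = 4 2 5 11 12 8 9 7 10 13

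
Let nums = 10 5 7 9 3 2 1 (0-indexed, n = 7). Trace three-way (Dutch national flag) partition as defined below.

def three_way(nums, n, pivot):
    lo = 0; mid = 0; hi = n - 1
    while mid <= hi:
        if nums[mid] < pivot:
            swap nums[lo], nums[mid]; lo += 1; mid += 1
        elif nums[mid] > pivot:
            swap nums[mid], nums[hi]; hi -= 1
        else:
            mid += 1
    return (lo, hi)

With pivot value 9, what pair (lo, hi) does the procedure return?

pivot = 9; lo=0, mid=0, hi=6
nums[mid]=10>9: swap nums[0],nums[6]; hi=5 → 1 5 7 9 3 2 10
nums[mid]=1<9: swap nums[0],nums[0]; lo=1,mid=1 → 1 5 7 9 3 2 10
nums[mid]=5<9: swap nums[1],nums[1]; lo=2,mid=2 → 1 5 7 9 3 2 10
nums[mid]=7<9: swap nums[2],nums[2]; lo=3,mid=3 → 1 5 7 9 3 2 10
nums[mid]=9=9: mid=4
nums[mid]=3<9: swap nums[3],nums[4]; lo=4,mid=5 → 1 5 7 3 9 2 10
nums[mid]=2<9: swap nums[4],nums[5]; lo=5,mid=6 → 1 5 7 3 2 9 10
end: lo=5, hi=5; nums = 1 5 7 3 2 9 10

(5, 5)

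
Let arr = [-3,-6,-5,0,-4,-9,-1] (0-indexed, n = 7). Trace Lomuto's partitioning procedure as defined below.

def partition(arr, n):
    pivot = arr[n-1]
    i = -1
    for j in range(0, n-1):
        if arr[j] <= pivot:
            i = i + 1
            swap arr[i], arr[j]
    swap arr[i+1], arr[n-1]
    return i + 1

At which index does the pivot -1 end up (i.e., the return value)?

5

pivot = arr[6] = -1; i = -1
j=0: arr[0]=-3 ≤ -1 → i=0, swap arr[0],arr[0] (no change) → [-3,-6,-5,0,-4,-9,-1]
j=1: arr[1]=-6 ≤ -1 → i=1, swap arr[1],arr[1] (no change) → [-3,-6,-5,0,-4,-9,-1]
j=2: arr[2]=-5 ≤ -1 → i=2, swap arr[2],arr[2] (no change) → [-3,-6,-5,0,-4,-9,-1]
j=3: arr[3]=0 > -1 → no swap
j=4: arr[4]=-4 ≤ -1 → i=3, swap arr[3],arr[4] → [-3,-6,-5,-4,0,-9,-1]
j=5: arr[5]=-9 ≤ -1 → i=4, swap arr[4],arr[5] → [-3,-6,-5,-4,-9,0,-1]
final swap arr[5],arr[6] → [-3,-6,-5,-4,-9,-1,0]; return 5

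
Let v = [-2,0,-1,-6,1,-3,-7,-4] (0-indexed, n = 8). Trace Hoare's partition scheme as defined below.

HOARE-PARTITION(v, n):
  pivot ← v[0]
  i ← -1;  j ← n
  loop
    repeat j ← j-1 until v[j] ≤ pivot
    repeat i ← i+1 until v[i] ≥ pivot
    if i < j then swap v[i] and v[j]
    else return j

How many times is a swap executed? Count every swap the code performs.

pivot = v[0] = -2; i = -1, j = 8
j→7 (v[7]=-4≤-2), i→0 (v[0]=-2≥-2); i<j, swap → [-4,0,-1,-6,1,-3,-7,-2]
j→6 (v[6]=-7≤-2), i→1 (v[1]=0≥-2); i<j, swap → [-4,-7,-1,-6,1,-3,0,-2]
j→5 (v[5]=-3≤-2), i→2 (v[2]=-1≥-2); i<j, swap → [-4,-7,-3,-6,1,-1,0,-2]
j→3, i→4; i≥j, return j=3. v = [-4,-7,-3,-6,1,-1,0,-2]

3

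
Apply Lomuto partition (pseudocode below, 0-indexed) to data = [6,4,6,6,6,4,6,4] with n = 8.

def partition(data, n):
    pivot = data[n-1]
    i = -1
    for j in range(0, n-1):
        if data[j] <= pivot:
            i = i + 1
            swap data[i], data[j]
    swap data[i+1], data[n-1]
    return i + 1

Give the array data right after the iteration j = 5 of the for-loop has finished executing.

[4,4,6,6,6,6,6,4]

pivot = data[7] = 4; i = -1
j=0: data[0]=6 > 4 → no swap
j=1: data[1]=4 ≤ 4 → i=0, swap data[0],data[1] → [4,6,6,6,6,4,6,4]
j=2: data[2]=6 > 4 → no swap
j=3: data[3]=6 > 4 → no swap
j=4: data[4]=6 > 4 → no swap
j=5: data[5]=4 ≤ 4 → i=1, swap data[1],data[5] → [4,4,6,6,6,6,6,4]
(after j=5) data = [4,4,6,6,6,6,6,4]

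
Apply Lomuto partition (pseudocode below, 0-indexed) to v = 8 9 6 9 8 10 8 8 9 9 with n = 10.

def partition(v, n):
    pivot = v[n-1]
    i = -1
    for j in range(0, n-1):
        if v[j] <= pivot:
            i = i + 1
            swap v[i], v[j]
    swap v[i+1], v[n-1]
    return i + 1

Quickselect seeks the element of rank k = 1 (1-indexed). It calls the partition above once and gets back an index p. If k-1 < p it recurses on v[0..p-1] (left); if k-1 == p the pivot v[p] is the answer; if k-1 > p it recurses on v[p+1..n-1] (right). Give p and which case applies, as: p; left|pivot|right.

pivot=9, i=-1
j=0: 8≤9, i=0, swap(0,0) ⇒ 8 9 6 9 8 10 8 8 9 9
j=1: 9≤9, i=1, swap(1,1) ⇒ 8 9 6 9 8 10 8 8 9 9
j=2: 6≤9, i=2, swap(2,2) ⇒ 8 9 6 9 8 10 8 8 9 9
j=3: 9≤9, i=3, swap(3,3) ⇒ 8 9 6 9 8 10 8 8 9 9
j=4: 8≤9, i=4, swap(4,4) ⇒ 8 9 6 9 8 10 8 8 9 9
j=5: 10>9, skip
j=6: 8≤9, i=5, swap(5,6) ⇒ 8 9 6 9 8 8 10 8 9 9
j=7: 8≤9, i=6, swap(6,7) ⇒ 8 9 6 9 8 8 8 10 9 9
j=8: 9≤9, i=7, swap(7,8) ⇒ 8 9 6 9 8 8 8 9 10 9
swap(8,9) ⇒ 8 9 6 9 8 8 8 9 9 10; return 8
p = 8; k-1 = 0 < 8 ⇒ left

8; left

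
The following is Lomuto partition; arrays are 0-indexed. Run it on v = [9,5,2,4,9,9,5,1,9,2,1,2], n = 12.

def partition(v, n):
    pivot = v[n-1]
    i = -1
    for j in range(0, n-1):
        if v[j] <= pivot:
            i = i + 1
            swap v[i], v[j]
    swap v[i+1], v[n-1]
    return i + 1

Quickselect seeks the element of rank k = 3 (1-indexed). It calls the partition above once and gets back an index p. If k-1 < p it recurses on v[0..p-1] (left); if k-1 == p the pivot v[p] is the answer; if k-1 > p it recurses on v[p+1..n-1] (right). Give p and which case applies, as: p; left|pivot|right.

4; left

pivot = v[11] = 2; i = -1
j=0: v[0]=9 > 2 → no swap
j=1: v[1]=5 > 2 → no swap
j=2: v[2]=2 ≤ 2 → i=0, swap v[0],v[2] → [2,5,9,4,9,9,5,1,9,2,1,2]
j=3: v[3]=4 > 2 → no swap
j=4: v[4]=9 > 2 → no swap
j=5: v[5]=9 > 2 → no swap
j=6: v[6]=5 > 2 → no swap
j=7: v[7]=1 ≤ 2 → i=1, swap v[1],v[7] → [2,1,9,4,9,9,5,5,9,2,1,2]
j=8: v[8]=9 > 2 → no swap
j=9: v[9]=2 ≤ 2 → i=2, swap v[2],v[9] → [2,1,2,4,9,9,5,5,9,9,1,2]
j=10: v[10]=1 ≤ 2 → i=3, swap v[3],v[10] → [2,1,2,1,9,9,5,5,9,9,4,2]
final swap v[4],v[11] → [2,1,2,1,2,9,5,5,9,9,4,9]; return 4
p = 4; k-1 = 2 < 4 ⇒ left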